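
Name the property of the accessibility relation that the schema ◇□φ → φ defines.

Replacing φ by ¬φ and contraposing gives the equivalent schema φ → □◇φ.
Suppose φ→□◇φ is valid. Take Rxy and set V(φ)={x}. Then φ at x, so □◇φ at x, so ◇φ at y, so some z with Ryz has φ; z=x, i.e. Ryx.
The converse is a direct semantic check.
So the correspondent is symmetry.

symmetry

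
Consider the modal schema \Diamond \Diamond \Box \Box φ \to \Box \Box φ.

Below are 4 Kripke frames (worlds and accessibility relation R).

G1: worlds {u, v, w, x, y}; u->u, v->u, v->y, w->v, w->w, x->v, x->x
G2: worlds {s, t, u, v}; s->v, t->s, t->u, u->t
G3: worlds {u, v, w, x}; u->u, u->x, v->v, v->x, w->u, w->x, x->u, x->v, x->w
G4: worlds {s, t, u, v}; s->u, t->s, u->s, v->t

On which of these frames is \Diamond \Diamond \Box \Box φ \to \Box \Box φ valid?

G4

This is the axiom for a generalized confluence (Geach) condition; its first-order frame correspondent is \forall x \forall y \forall z ((x R^2 y \wedge x R^2 z) \to \exists w (y R^2 w \wedge z = w)).
G1: fails — wR²u, wR²v but no t with uR²t and v=t.
G2: fails — tR²v, tR²t but no w with vR²w and t=w.
G3: fails — uR²x, uR²w but no t with xR²t and w=t.
G4: satisfies the condition.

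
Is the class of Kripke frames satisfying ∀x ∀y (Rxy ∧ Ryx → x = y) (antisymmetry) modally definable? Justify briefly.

No — not modally definable

Modal frame validity is preserved under surjective bounded morphisms.
The 8-cycle (worlds a,b,c,d,e,f,g,h with a→b→c→d→e→f→g→h→a) is antisymmetric. Sending even-indexed worlds to a and odd-indexed worlds to b is a surjective bounded morphism onto the two-world frame with a↔b, which is not antisymmetric.
Hence antisymmetry is not modally definable.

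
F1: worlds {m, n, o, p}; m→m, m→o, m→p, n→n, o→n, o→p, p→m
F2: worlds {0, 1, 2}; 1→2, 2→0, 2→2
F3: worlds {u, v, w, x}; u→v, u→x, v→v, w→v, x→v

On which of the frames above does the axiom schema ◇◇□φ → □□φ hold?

F3

The schema corresponds to a generalized confluence (Geach) condition: ∀x ∀y ∀z ((xR²y ∧ xR²z) → ∃w (yRw ∧ z = w)).
F1: fails — mR²m, mR²n but no w with mRw and n=w.
F2: fails — 1R²0, 1R²0 but no w with 0Rw and 0=w.
F3: condition met.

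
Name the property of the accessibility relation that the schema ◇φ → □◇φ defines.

This schema is the 5 axiom.
It corresponds to the Euclidean property: ∀x ∀y ∀z (Rxy ∧ Rxz → Ryz).

the Euclidean property: ∀x ∀y ∀z (Rxy ∧ Rxz → Ryz)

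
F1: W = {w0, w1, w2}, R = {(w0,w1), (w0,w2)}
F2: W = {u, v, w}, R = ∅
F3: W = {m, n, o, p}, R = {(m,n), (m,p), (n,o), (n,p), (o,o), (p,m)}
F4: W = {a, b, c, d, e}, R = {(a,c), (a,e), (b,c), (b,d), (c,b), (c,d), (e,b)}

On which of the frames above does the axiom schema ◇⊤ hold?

The schema corresponds to seriality: ∀x ∃y Rxy.
F1: fails — world w1 has no successor.
F2: fails — world u has no successor.
F3: satisfies the condition.
F4: fails — world d has no successor.

F3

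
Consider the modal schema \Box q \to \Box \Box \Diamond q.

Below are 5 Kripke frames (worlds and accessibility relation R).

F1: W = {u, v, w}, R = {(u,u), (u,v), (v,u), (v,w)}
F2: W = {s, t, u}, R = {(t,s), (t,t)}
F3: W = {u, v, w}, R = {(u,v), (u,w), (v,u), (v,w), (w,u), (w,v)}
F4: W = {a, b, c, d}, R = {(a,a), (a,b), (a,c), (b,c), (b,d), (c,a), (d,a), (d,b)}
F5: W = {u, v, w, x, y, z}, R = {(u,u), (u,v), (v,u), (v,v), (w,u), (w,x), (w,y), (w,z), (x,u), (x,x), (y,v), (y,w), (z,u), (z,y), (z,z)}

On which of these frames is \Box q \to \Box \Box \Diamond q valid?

F3

This is the axiom for a generalized confluence (Geach) condition; its first-order frame correspondent is \forall x \forall z (x R^2 z \to \exists w (xRw \wedge zRw)).
F1: fails — uR²w but no t with uRt and wRt.
F2: fails — tR²s but no w with tRw and sRw.
F3: satisfies the condition.
F4: fails — cR²b but no w with cRw and bRw.
F5: fails — wR²y but no t with wRt and yRt.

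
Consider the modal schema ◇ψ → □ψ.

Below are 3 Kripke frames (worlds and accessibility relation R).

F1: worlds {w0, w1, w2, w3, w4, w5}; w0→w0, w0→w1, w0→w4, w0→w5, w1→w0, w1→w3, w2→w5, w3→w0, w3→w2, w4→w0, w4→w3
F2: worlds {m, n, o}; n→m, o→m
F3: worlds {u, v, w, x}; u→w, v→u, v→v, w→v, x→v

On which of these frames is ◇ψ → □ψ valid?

Frame correspondent (Sahlqvist): ∀x ∀y ∀z (Rxy ∧ Rxz → y = z) — i.e. partial functionality.
F1: fails — w0 sees both w0 and w1.
F2: condition met.
F3: fails — v sees both u and v.
Valid on: F2.

F2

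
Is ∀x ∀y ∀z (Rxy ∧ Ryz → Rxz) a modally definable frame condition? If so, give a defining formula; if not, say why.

Yes — defined by □r → □□r

Yes: it is transitivity, defined by the 4 schema □r → □□r.
Suppose □r→□□r is valid. Take Rxy, Ryz and set V(r)={w : Rxw}. Then □r at x, so □□r at x, so □r at y, so r at z, i.e. Rxz.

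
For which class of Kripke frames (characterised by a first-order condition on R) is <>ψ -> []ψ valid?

This schema is the CD axiom.
Its frame correspondent is partial functionality — forall x forall y forall z (Rxy & Rxz -> y = z).

Partial functionality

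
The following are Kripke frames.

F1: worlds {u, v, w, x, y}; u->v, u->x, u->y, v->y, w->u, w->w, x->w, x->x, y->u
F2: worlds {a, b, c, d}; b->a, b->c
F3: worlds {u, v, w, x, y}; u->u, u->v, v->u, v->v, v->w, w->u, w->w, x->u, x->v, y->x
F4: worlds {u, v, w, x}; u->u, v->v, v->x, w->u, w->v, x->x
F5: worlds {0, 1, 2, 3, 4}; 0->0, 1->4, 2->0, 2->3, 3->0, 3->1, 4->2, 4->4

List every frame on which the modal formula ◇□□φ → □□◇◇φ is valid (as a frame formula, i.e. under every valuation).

Frame correspondent (Sahlqvist): ∀x ∀y ∀z ((xRy ∧ xR²z) → ∃w (yR²w ∧ zR²w)) — i.e. a generalized confluence (Geach) condition.
F1: fails — uRv, uR²y but no t with vR²t and yR²t.
F2: ✓.
F3: ✓.
F4: fails — wRu, wR²v but no t with uR²t and vR²t.
F5: fails — 2R0, 2R²1 but no w with 0R²w and 1R²w.
Valid on: F2, F3.

F2, F3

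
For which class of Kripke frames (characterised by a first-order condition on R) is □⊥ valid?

emptiness of R

□⊥ is valid iff no world has any successor (otherwise □⊥ fails at any world with one).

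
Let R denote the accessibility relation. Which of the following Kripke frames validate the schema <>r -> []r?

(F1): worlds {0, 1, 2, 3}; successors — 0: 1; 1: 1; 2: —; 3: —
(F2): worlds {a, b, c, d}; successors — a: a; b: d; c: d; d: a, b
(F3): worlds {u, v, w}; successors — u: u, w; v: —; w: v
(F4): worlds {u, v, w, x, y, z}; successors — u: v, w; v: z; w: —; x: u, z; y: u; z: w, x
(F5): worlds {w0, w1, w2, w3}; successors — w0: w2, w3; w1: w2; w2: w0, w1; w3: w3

The schema corresponds to partial functionality: forall x forall y forall z (Rxy & Rxz -> y = z).
(F1): condition met.
(F2): fails — d sees both a and b.
(F3): fails — u sees both u and w.
(F4): fails — u sees both v and w.
(F5): fails — w0 sees both w2 and w3.

(F1)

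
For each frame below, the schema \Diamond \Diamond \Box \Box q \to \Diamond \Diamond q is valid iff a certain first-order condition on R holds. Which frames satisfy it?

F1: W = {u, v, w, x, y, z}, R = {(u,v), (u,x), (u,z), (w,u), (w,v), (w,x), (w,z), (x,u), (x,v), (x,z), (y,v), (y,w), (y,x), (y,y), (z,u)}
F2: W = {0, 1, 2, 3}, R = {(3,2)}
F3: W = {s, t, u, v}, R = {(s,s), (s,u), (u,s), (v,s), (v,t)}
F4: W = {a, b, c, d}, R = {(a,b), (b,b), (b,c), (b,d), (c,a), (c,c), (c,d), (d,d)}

F2, F3, F4

This is the axiom for a generalized confluence (Geach) condition; its first-order frame correspondent is \forall x \forall y (x R^2 y \to \exists w (y R^2 w \wedge x R^2 w)).
F1: fails — uR²v but no t with vR²t and uR²t.
F2: holds.
F3: holds.
F4: holds.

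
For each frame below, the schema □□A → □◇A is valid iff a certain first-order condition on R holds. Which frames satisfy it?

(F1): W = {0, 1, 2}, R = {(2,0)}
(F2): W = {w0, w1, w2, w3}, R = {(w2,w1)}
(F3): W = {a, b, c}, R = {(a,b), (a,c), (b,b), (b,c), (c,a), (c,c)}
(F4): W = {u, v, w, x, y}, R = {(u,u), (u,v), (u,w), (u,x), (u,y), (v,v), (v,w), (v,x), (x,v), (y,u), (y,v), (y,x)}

(F3)

Frame correspondent (Sahlqvist): ∀x ∀z (xRz → ∃w (xR²w ∧ zRw)) — i.e. a generalized confluence (Geach) condition.
(F1): fails — 2R0 but no w with 2R²w and 0Rw.
(F2): fails — w2Rw1 but no w with w2R²w and w1Rw.
(F3): satisfies the condition.
(F4): fails — uRw but no t with uR²t and wRt.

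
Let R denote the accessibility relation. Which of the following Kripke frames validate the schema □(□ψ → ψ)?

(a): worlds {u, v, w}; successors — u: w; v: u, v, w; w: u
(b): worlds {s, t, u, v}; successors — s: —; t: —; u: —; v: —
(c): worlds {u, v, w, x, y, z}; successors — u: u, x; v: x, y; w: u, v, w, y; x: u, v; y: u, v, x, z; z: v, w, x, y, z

Frame correspondent (Sahlqvist): ∀x ∀y (Rxy → Ryy) — i.e. shift-reflexivity.
(a): fails — Ruw but not Rww.
(b): condition met.
(c): fails — Ryx but not Rxx.

(b)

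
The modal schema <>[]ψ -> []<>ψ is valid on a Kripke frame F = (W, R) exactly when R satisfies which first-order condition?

This schema is the .2 axiom.
Its frame correspondent is convergence — forall x forall y forall z (Rxy & Rxz -> exists w (Ryw & Rzw)).

convergence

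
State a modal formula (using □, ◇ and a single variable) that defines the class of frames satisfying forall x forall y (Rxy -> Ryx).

The condition is symmetry. The B schema q → □◇q defines it.
Suppose q→□◇q is valid. Take Rxy and set V(q)={x}. Then q at x, so □◇q at x, so ◇q at y, so some z with Ryz has q; z=x, i.e. Ryx.

q → □◇q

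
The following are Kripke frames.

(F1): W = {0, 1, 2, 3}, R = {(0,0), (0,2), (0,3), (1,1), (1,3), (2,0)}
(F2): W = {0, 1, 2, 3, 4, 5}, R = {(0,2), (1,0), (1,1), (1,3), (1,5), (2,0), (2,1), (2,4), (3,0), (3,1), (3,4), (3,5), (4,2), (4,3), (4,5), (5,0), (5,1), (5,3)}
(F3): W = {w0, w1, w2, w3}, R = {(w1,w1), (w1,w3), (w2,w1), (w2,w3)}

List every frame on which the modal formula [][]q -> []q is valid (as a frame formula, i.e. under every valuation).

(F1), (F3)

This is the axiom for density; its first-order frame correspondent is forall x forall y (Rxy -> exists z (Rxz & Rzy)).
(F1): holds.
(F2): fails — R34 but no z with R3z and Rz4.
(F3): holds.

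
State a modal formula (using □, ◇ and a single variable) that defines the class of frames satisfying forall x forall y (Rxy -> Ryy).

This is shift-reflexivity; the standard corresponding axiom is T□: □(□r → r).
Suppose □(□r→r) is valid. Take Rxy and set V(r)={w : Ryw}. Then at y, □r holds; since □(□r→r) at x, □r→r at y, so r at y, i.e. Ryy.

□(□r → r)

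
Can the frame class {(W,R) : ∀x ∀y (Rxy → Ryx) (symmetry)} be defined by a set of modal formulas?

Definable; r → □◇r defines it

The condition is symmetry. A defining modal formula is r → □◇r.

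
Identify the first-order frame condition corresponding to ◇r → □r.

Suppose ◇r→□r is valid. Take Rxy, Rxz and set V(r)={y}. Then ◇r at x, so □r at x, so r at z, i.e. z=y.

Partial functionality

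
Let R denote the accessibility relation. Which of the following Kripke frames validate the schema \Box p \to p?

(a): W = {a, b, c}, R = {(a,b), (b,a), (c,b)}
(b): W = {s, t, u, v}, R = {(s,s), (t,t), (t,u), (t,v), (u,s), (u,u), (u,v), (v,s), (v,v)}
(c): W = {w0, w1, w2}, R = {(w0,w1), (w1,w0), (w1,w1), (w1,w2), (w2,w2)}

The schema corresponds to reflexivity: \forall x Rxx.
(a): fails — world a does not see itself.
(b): ✓.
(c): fails — world w0 does not see itself.
Valid on: (b).

(b)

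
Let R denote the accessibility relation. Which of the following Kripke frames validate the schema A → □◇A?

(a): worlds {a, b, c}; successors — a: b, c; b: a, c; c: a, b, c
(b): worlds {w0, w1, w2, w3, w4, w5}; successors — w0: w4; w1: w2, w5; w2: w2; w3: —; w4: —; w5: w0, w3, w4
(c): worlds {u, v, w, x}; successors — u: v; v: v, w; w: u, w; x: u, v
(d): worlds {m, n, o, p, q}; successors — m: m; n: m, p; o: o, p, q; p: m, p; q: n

(a)

The schema corresponds to symmetry: ∀x ∀y (Rxy → Ryx).
(a): satisfies the condition.
(b): fails — Rw1w5 but not Rw5w1.
(c): fails — Ruv but not Rvu.
(d): fails — Rop but not Rpo.
Valid on: (a).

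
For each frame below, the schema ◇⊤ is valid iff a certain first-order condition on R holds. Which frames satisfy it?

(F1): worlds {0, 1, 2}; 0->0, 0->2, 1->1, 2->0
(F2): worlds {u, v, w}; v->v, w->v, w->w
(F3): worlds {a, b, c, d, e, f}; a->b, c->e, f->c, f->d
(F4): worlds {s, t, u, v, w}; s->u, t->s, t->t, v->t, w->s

(F1)

Frame correspondent (Sahlqvist): ∀x ∃y Rxy — i.e. seriality.
(F1): holds.
(F2): fails — world u has no successor.
(F3): fails — world b has no successor.
(F4): fails — world u has no successor.
Valid on: (F1).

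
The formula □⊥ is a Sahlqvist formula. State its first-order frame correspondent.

□⊥ is valid iff no world has any successor (otherwise □⊥ fails at any world with one).
Conversely, on a frame with emptiness of R the schema holds at every world under every valuation.
So the correspondent is emptiness of R.

emptiness of R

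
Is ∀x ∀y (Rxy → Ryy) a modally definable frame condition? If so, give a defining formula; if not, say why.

Yes, by □(□q → q)

Yes: it is shift-reflexivity, defined by the T□ schema □(□q → q).
Suppose □(□q→q) is valid. Take Rxy and set V(q)={w : Ryw}. Then at y, □q holds; since □(□q→q) at x, □q→q at y, so q at y, i.e. Ryy.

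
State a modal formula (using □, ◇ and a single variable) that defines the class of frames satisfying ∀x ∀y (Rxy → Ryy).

□(□q → q)

The condition is shift-reflexivity. The T□ schema □(□q → q) defines it.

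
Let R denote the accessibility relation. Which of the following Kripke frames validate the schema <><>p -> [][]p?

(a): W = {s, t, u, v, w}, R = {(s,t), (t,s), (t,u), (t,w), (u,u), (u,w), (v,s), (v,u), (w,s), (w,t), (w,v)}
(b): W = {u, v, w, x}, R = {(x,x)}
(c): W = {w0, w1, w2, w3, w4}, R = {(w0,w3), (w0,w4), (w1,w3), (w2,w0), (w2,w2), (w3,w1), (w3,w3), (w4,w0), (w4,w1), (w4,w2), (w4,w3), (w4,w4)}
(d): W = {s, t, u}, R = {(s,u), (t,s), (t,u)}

(b), (d)

This is the axiom for a generalized confluence (Geach) condition; its first-order frame correspondent is forall x forall y forall z ((x R^2 y & x R^2 z) -> exists w (y = w & z = w)).
(a): fails — sR²s, sR²u but s ≠ u.
(b): holds.
(c): fails — w0R²w0, w0R²w1 but w0 ≠ w1.
(d): holds.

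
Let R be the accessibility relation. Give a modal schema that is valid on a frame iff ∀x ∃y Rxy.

The condition is seriality. The D schema □s → ◇s defines it.
Suppose □s→◇s is valid. At any x set V(s)=W. Then □s at x, so ◇s at x, so x has a successor.

□s → ◇s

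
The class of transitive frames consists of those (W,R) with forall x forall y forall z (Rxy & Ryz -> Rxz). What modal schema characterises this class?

A defining formula is □s → □□s (the 4 axiom).

□s → □□s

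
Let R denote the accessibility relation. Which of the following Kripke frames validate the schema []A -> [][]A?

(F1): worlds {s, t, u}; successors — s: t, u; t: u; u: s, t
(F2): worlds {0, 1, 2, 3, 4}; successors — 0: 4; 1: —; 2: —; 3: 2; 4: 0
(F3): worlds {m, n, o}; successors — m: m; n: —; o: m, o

Frame correspondent (Sahlqvist): forall x forall y forall z (Rxy & Ryz -> Rxz) — i.e. transitivity.
(F1): fails — Rut and Rtu but not Ruu.
(F2): fails — R04 and R40 but not R00.
(F3): satisfies the condition.

(F3)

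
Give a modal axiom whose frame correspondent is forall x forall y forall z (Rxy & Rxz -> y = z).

A defining formula is ◇ψ → □ψ (the CD axiom).
Suppose ◇ψ→□ψ is valid. Take Rxy, Rxz and set V(ψ)={y}. Then ◇ψ at x, so □ψ at x, so ψ at z, i.e. z=y.

◇ψ → □ψ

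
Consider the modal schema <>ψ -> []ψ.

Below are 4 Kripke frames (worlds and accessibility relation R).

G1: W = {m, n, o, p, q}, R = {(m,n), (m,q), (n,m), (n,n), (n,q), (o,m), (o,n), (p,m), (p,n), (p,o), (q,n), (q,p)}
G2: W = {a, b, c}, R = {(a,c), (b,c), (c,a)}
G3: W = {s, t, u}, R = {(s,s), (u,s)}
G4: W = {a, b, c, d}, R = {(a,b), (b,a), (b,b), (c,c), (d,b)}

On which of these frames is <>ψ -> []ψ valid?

G2, G3

Frame correspondent (Sahlqvist): forall x forall y forall z (Rxy & Rxz -> y = z) — i.e. partial functionality.
G1: fails — m sees both n and q.
G2: satisfies the condition.
G3: satisfies the condition.
G4: fails — b sees both a and b.
Valid on: G2, G3.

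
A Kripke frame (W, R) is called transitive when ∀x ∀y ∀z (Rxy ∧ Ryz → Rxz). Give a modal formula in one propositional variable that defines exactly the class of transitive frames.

□s → □□s

The condition is transitivity. The 4 schema □s → □□s defines it.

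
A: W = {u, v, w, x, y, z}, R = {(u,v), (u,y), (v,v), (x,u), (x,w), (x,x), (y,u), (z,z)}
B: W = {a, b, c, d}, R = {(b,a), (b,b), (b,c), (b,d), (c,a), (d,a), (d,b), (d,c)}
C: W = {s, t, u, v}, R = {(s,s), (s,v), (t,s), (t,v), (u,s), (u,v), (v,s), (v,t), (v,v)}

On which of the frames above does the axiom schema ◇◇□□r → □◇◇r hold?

C

The schema corresponds to a generalized confluence (Geach) condition: ∀x ∀y ∀z ((xR²y ∧ xRz) → ∃w (yR²w ∧ zR²w)).
A: fails — xR²u, xRw but no t with uR²t and wR²t.
B: fails — bR²a, bRa but no w with aR²w and aR²w.
C: holds.
Valid on: C.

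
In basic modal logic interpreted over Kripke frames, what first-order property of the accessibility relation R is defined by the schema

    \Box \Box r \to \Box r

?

density: \forall x \forall y (Rxy \to \exists z (Rxz \wedge Rzy))

Suppose □□r→□r is valid. Take Rxy and set V(r)={w : xR²w}. Then □□r at x, so □r at x, so r at y, i.e. ∃z(Rxz∧Rzy).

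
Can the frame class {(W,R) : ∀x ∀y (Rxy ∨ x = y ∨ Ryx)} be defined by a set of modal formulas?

Modal frame validity is preserved under disjoint unions.
Take 3 disjoint single-world reflexive frames: each is trivially connected, but their disjoint union has 3 worlds with no edge between distinct components, so it is not connected.
Hence connectedness of R is not modally definable.

No — not modally definable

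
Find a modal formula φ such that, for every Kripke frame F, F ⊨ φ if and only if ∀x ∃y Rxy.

A defining formula is □ψ → ◇ψ (the D axiom).
Suppose □ψ→◇ψ is valid. At any x set V(ψ)=W. Then □ψ at x, so ◇ψ at x, so x has a successor.

□ψ → ◇ψ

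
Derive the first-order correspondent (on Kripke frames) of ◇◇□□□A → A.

This is a Sahlqvist (Geach-type) schema ◇^2□^3A → □^0◇^0A.
Minimal-valuation argument: fix x; take any y with xR^2y and any z with xR^0z. Set V(A) to the set of worlds R-reachable from y in exactly 3 steps. Then □^3A holds at y, so the antecedent holds at x; validity forces ◇^0A at z, giving a w with zR^0w and yR^3w.
First-order correspondent: ∀x ∀y (xR²y → ∃w (yR³w ∧ x = w)).

∀x ∀y (xR²y → ∃w (yR³w ∧ x = w))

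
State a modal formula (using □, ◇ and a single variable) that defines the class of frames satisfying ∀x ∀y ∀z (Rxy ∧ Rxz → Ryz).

The condition is the Euclidean property. The 5 schema ◇r → □◇r defines it.
Suppose ◇r→□◇r is valid. Take Rxy, Rxz and set V(r)={y}. Then ◇r at x, so □◇r at x, so ◇r at z, so some w with Rzw has r; w=y, i.e. Rzy. By symmetry of the argument, Ryz.

◇r → □◇r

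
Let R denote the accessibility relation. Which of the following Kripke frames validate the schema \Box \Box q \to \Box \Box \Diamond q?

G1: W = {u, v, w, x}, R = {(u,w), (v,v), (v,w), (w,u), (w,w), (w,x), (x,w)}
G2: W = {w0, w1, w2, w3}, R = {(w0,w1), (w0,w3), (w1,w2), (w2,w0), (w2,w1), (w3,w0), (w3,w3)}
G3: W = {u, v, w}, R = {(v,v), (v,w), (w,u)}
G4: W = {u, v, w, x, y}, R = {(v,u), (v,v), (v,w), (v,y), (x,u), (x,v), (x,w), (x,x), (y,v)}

Frame correspondent (Sahlqvist): \forall x \forall z (x R^2 z \to \exists w (x R^2 w \wedge zRw)) — i.e. a generalized confluence (Geach) condition.
G1: ✓.
G2: fails — w1R²w1 but no w with w1R²w and w1Rw.
G3: fails — vR²u but no t with vR²t and uRt.
G4: fails — vR²u but no t with vR²t and uRt.

G1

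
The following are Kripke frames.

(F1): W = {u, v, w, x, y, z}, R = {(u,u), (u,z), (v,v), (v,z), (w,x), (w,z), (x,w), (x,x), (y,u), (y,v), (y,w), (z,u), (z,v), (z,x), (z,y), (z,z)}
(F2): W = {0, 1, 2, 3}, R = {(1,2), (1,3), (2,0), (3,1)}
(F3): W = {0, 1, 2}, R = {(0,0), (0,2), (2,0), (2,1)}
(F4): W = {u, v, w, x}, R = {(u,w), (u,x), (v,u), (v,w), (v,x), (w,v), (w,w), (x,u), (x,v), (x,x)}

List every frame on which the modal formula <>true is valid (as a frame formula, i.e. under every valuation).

This is the axiom for seriality; its first-order frame correspondent is forall x exists y Rxy.
(F1): ✓.
(F2): fails — world 0 has no successor.
(F3): fails — world 1 has no successor.
(F4): ✓.

(F1), (F4)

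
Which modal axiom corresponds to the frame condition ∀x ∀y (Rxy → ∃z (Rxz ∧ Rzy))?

□□s → □s

The condition is density. The C4 schema □□s → □s defines it.
Suppose □□s→□s is valid. Take Rxy and set V(s)={w : xR²w}. Then □□s at x, so □s at x, so s at y, i.e. ∃z(Rxz∧Rzy).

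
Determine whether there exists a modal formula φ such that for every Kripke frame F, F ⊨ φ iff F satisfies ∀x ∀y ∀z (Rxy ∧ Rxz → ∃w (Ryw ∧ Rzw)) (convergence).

Yes — defined by ◇□r → □◇r

Yes: it is convergence, defined by the .2 schema ◇□r → □◇r.
Suppose ◇□r→□◇r is valid. Take Rxy, Rxz and set V(r)={w : Ryw}. Then □r at y so ◇□r at x, so □◇r at x, so ◇r at z, giving w with Rzw and Ryw.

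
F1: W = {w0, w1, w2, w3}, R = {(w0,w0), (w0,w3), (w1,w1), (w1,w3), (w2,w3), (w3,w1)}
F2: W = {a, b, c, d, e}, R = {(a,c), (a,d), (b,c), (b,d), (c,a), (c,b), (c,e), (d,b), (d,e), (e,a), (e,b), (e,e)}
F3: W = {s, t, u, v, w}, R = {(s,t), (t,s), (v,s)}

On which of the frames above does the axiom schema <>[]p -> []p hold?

Frame correspondent (Sahlqvist): forall x forall y forall z (Rxy & Rxz -> Ryz) — i.e. the Euclidean property.
F1: fails — Rw0w3 and Rw0w0 but not Rw3w0.
F2: fails — Rac and Rac but not Rcc.
F3: fails — Rst and Rst but not Rtt.
Valid on no frame.

none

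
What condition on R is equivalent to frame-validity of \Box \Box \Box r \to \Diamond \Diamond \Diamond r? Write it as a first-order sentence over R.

\forall x \exists w (x R^3 w \wedge x R^3 w)

This is a Sahlqvist (Geach-type) schema ◇^0□^3r → □^0◇^3r.
Minimal-valuation argument: fix x; take any y with xR^0y and any z with xR^0z. Set V(r) to the set of worlds R-reachable from y in exactly 3 steps. Then □^3r holds at y, so the antecedent holds at x; validity forces ◇^3r at z, giving a w with zR^3w and yR^3w.
First-order correspondent: \forall x \exists w (x R^3 w \wedge x R^3 w).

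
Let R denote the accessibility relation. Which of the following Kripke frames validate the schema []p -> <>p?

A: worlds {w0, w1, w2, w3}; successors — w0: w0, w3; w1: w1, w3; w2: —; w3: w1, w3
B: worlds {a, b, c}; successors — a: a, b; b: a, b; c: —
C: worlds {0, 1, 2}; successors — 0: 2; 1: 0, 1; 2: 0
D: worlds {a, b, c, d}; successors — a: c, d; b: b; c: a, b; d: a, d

Frame correspondent (Sahlqvist): forall x exists y Rxy — i.e. seriality.
A: fails — world w2 has no successor.
B: fails — world c has no successor.
C: ✓.
D: ✓.

C, D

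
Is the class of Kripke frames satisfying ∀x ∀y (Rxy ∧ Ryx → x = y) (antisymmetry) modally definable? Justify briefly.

Any modally definable frame class is closed under surjective bounded morphisms.
The 4-cycle (worlds w0,w1,w2,w3 with w0→w1→w2→w3→w0) is antisymmetric. Sending even-indexed worlds to a and odd-indexed worlds to b is a surjective bounded morphism onto the two-world frame with a↔b, which is not antisymmetric.
So the class is not modally definable.

No — not modally definable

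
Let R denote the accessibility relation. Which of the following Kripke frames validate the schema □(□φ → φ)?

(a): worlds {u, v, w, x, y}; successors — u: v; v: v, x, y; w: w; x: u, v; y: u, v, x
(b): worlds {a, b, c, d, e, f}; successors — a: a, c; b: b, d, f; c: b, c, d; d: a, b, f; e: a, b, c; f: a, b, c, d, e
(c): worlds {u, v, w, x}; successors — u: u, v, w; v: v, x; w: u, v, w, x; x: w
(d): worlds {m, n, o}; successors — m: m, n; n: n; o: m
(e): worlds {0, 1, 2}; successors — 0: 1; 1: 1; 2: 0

Frame correspondent (Sahlqvist): ∀x ∀y (Rxy → Ryy) — i.e. shift-reflexivity.
(a): fails — Ryx but not Rxx.
(b): fails — Rcd but not Rdd.
(c): fails — Rwx but not Rxx.
(d): holds.
(e): fails — R20 but not R00.

(d)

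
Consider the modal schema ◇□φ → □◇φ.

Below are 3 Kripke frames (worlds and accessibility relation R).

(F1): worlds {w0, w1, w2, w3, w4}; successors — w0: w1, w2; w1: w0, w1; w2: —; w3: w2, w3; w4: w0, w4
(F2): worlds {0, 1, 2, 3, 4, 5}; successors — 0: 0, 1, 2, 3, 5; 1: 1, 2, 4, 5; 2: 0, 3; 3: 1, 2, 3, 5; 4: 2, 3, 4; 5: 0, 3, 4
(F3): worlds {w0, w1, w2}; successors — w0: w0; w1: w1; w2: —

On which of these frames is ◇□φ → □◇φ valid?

(F3)

Frame correspondent (Sahlqvist): ∀x ∀y ∀z (Rxy ∧ Rxz → ∃w (Ryw ∧ Rzw)) — i.e. convergence.
(F1): fails — Rw0w1 and Rw0w2 but w1 and w2 have no common successor.
(F2): fails — R01 and R02 but 1 and 2 have no common successor.
(F3): condition met.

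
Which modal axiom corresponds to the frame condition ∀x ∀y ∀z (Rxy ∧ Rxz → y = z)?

◇s → □s

The condition is partial functionality. The CD schema ◇s → □s defines it.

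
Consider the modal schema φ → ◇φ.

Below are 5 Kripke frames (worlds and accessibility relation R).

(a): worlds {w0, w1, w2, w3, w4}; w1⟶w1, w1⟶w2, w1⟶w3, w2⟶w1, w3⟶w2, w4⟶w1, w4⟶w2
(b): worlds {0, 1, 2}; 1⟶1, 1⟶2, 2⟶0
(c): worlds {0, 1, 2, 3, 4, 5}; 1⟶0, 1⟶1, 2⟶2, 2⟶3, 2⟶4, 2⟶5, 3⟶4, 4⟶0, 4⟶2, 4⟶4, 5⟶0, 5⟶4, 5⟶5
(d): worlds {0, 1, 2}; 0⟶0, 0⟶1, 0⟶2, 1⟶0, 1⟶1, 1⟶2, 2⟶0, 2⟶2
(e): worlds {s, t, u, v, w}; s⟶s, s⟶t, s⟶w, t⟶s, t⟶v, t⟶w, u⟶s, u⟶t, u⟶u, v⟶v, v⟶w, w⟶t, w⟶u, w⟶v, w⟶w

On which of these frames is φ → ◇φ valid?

The schema corresponds to reflexivity: ∀x Rxx.
(a): fails — world w0 does not see itself.
(b): fails — world 0 does not see itself.
(c): fails — world 0 does not see itself.
(d): ✓.
(e): fails — world t does not see itself.

(d)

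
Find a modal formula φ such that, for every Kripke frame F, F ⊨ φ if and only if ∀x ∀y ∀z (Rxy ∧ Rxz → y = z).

◇s → □s

This is partial functionality; the standard corresponding axiom is CD: ◇s → □s.
Suppose ◇s→□s is valid. Take Rxy, Rxz and set V(s)={y}. Then ◇s at x, so □s at x, so s at z, i.e. z=y.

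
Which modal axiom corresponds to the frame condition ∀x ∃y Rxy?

□ψ → ◇ψ

A defining formula is □ψ → ◇ψ (the D axiom).
Suppose □ψ→◇ψ is valid. At any x set V(ψ)=W. Then □ψ at x, so ◇ψ at x, so x has a successor.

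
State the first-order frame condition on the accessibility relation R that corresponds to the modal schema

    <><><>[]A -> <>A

This is a Sahlqvist (Geach-type) schema ◇^3□^1A → □^0◇^1A.
Minimal-valuation argument: fix x; take any y with xR^3y and any z with xR^0z. Set V(A) to the set of worlds R-reachable from y in exactly 1 step. Then □^1A holds at y, so the antecedent holds at x; validity forces ◇^1A at z, giving a w with zR^1w and yR^1w.
First-order correspondent: forall x forall y (x R^3 y -> exists w (yRw & xRw)).

forall x forall y (x R^3 y -> exists w (yRw & xRw))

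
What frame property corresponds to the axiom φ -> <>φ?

Equivalently (dual form): □φ → φ.
Suppose □φ→φ is valid. At any x set V(φ)={w : Rxw}. Then □φ holds at x, so φ holds at x, i.e. Rxx.

reflexivity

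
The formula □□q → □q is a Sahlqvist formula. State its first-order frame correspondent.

Suppose □□q→□q is valid. Take Rxy and set V(q)={w : xR²w}. Then □□q at x, so □q at x, so q at y, i.e. ∃z(Rxz∧Rzy).
Conversely, any frame satisfying ∀x ∀y (Rxy → ∃z (Rxz ∧ Rzy)) validates the schema.
Frame condition: ∀x ∀y (Rxy → ∃z (Rxz ∧ Rzy)).

density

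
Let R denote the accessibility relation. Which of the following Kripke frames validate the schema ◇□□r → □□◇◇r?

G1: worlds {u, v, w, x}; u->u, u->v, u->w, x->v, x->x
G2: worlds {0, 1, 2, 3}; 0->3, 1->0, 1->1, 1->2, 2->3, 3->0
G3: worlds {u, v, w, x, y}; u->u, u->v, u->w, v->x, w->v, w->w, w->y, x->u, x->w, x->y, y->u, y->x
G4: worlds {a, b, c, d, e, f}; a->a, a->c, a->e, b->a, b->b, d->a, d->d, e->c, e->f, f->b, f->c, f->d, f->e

This is the axiom for a generalized confluence (Geach) condition; its first-order frame correspondent is ∀x ∀y ∀z ((xRy ∧ xR²z) → ∃w (yR²w ∧ zR²w)).
G1: fails — uRu, uR²v but no t with uR²t and vR²t.
G2: fails — 0R3, 0R²0 but no w with 3R²w and 0R²w.
G3: satisfies the condition.
G4: fails — aRa, aR²c but no w with aR²w and cR²w.

G3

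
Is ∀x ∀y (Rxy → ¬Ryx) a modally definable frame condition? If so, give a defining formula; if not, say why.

If a class were modally definable it would be closed under surjective bounded morphisms (Goldblatt–Thomason).
The 3-cycle (worlds s,t,u with s→t→u→s) is asymmetric. Mapping every world to a single reflexive point • is a surjective bounded morphism, and the reflexive point is not asymmetric (R•• but asymmetry requires ¬R••).
So the class is not modally definable.

No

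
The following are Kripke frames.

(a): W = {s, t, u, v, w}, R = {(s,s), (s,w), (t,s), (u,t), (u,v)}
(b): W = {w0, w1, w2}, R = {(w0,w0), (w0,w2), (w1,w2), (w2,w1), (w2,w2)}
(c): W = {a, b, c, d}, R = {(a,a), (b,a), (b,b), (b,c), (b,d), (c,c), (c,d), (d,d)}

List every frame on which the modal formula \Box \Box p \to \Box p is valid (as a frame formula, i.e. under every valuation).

(b), (c)

The schema corresponds to density: \forall x \forall y (Rxy \to \exists z (Rxz \wedge Rzy)).
(a): fails — Ruv but no z with Ruz and Rzv.
(b): holds.
(c): holds.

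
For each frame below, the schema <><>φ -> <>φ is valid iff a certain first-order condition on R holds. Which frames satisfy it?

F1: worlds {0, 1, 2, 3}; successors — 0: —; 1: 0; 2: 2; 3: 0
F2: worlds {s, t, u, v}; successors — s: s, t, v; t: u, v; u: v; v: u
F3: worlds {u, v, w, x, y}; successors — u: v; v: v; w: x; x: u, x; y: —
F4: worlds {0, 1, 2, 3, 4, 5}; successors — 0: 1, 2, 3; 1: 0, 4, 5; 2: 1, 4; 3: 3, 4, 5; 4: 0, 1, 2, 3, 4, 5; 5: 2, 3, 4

F1

Frame correspondent (Sahlqvist): forall x forall y forall z (Rxy & Ryz -> Rxz) — i.e. transitivity.
F1: condition met.
F2: fails — Ruv and Rvu but not Ruu.
F3: fails — Rwx and Rxu but not Rwu.
F4: fails — R34 and R42 but not R32.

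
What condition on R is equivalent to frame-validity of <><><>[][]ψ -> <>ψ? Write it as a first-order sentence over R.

This is a Sahlqvist (Geach-type) schema ◇^3□^2ψ → □^0◇^1ψ.
Minimal-valuation argument: fix x; take any y with xR^3y and any z with xR^0z. Set V(ψ) to the set of worlds R-reachable from y in exactly 2 steps. Then □^2ψ holds at y, so the antecedent holds at x; validity forces ◇^1ψ at z, giving a w with zR^1w and yR^2w.
First-order correspondent: forall x forall y (x R^3 y -> exists w (y R^2 w & xRw)).

forall x forall y (x R^3 y -> exists w (y R^2 w & xRw))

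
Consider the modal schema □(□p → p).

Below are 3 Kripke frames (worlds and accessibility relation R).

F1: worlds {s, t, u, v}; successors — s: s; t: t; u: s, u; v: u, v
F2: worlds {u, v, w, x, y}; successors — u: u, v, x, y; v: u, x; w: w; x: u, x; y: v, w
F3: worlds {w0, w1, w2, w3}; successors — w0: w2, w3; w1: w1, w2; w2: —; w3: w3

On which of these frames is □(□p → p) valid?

This is the axiom for shift-reflexivity; its first-order frame correspondent is ∀x ∀y (Rxy → Ryy).
F1: condition met.
F2: fails — Ruv but not Rvv.
F3: fails — Rw1w2 but not Rw2w2.

F1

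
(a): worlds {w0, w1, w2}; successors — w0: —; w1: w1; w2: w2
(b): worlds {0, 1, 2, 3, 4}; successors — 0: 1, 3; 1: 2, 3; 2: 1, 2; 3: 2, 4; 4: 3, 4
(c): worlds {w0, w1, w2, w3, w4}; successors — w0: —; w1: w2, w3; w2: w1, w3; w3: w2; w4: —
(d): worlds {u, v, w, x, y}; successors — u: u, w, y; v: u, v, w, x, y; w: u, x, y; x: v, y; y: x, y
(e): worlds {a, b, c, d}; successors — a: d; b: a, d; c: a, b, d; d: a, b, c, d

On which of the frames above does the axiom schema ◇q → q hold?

This is the axiom for a generalized confluence (Geach) condition; its first-order frame correspondent is ∀x ∀y (xRy → ∃w (y = w ∧ x = w)).
(a): satisfies the condition.
(b): fails — 0R1 but 1 ≠ 0.
(c): fails — w1Rw2 but w2 ≠ w1.
(d): fails — uRw but w ≠ u.
(e): fails — aRd but d ≠ a.
Valid on: (a).

(a)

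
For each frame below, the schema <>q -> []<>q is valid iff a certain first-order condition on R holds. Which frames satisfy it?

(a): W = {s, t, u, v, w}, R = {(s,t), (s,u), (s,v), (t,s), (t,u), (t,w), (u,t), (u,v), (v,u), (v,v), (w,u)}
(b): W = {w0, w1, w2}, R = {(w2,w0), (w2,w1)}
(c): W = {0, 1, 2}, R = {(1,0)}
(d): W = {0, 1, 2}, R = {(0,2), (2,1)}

none

Frame correspondent (Sahlqvist): forall x forall y forall z (Rxy & Rxz -> Ryz) — i.e. the Euclidean property.
(a): fails — Rsv and Rst but not Rvt.
(b): fails — Rw2w0 and Rw2w0 but not Rw0w0.
(c): fails — R10 and R10 but not R00.
(d): fails — R02 and R02 but not R22.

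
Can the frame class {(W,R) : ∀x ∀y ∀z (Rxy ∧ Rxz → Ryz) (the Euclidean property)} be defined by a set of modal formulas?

The condition is the Euclidean property. A defining modal formula is ◇q → □◇q.
Suppose ◇q→□◇q is valid. Take Rxy, Rxz and set V(q)={y}. Then ◇q at x, so □◇q at x, so ◇q at z, so some w with Rzw has q; w=y, i.e. Rzy. By symmetry of the argument, Ryz.

Definable; ◇q → □◇q defines it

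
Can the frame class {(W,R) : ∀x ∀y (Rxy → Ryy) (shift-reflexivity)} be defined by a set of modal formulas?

Yes — defined by □(□q → q)

The condition is shift-reflexivity. A defining modal formula is □(□q → q).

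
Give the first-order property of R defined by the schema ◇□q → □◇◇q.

This is a Sahlqvist (Geach-type) schema ◇^1□^1q → □^1◇^2q.
Minimal-valuation argument: fix x; take any y with xR^1y and any z with xR^1z. Set V(q) to the set of worlds R-reachable from y in exactly 1 step. Then □^1q holds at y, so the antecedent holds at x; validity forces ◇^2q at z, giving a w with zR^2w and yR^1w.
First-order correspondent: ∀x ∀y ∀z ((xRy ∧ xRz) → ∃w (yRw ∧ zR²w)).

∀x ∀y ∀z ((xRy ∧ xRz) → ∃w (yRw ∧ zR²w))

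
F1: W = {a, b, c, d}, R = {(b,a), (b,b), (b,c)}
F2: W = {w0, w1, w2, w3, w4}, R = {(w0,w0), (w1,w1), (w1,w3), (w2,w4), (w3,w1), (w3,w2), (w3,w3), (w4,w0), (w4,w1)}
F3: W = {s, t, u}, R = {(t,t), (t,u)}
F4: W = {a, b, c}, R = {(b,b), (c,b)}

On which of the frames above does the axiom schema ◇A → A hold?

This is the axiom for a generalized confluence (Geach) condition; its first-order frame correspondent is ∀x ∀y (xRy → ∃w (y = w ∧ x = w)).
F1: fails — bRa but a ≠ b.
F2: fails — w1Rw3 but w3 ≠ w1.
F3: fails — tRu but u ≠ t.
F4: fails — cRb but b ≠ c.

none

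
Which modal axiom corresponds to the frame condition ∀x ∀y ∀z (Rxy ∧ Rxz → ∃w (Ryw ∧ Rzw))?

A defining formula is ◇□q → □◇q (the .2 axiom).
Suppose ◇□q→□◇q is valid. Take Rxy, Rxz and set V(q)={w : Ryw}. Then □q at y so ◇□q at x, so □◇q at x, so ◇q at z, giving w with Rzw and Ryw.

◇□q → □◇q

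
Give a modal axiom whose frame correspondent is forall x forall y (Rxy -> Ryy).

A defining formula is □(□p → p) (the T□ axiom).

□(□p → p)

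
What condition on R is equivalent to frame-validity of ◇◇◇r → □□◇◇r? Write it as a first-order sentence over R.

∀x ∀y ∀z ((xR³y ∧ xR²z) → ∃w (y = w ∧ zR²w))

This is a Sahlqvist (Geach-type) schema ◇^3□^0r → □^2◇^2r.
Minimal-valuation argument: fix x; take any y with xR^3y and any z with xR^2z. Set V(r) to the set of worlds R-reachable from y in exactly 0 steps. Then □^0r holds at y, so the antecedent holds at x; validity forces ◇^2r at z, giving a w with zR^2w and yR^0w.
First-order correspondent: ∀x ∀y ∀z ((xR³y ∧ xR²z) → ∃w (y = w ∧ zR²w)).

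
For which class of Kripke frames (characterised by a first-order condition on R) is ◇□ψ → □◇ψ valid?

convergence: ∀x ∀y ∀z (Rxy ∧ Rxz → ∃w (Ryw ∧ Rzw))

Suppose ◇□ψ→□◇ψ is valid. Take Rxy, Rxz and set V(ψ)={w : Ryw}. Then □ψ at y so ◇□ψ at x, so □◇ψ at x, so ◇ψ at z, giving w with Rzw and Ryw.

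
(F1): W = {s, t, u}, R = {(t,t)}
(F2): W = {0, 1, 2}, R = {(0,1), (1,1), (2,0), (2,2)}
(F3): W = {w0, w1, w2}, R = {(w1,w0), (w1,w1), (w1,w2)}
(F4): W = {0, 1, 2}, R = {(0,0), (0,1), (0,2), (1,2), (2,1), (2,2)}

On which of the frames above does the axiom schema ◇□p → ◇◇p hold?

(F1), (F2), (F4)

The schema corresponds to a generalized confluence (Geach) condition: ∀x ∀y (xRy → ∃w (yRw ∧ xR²w)).
(F1): condition met.
(F2): condition met.
(F3): fails — w1Rw0 but no w with w0Rw and w1R²w.
(F4): condition met.
Valid on: (F1), (F2), (F4).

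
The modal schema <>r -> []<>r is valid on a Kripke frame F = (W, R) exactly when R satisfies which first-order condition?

the Euclidean property: forall x forall y forall z (Rxy & Rxz -> Ryz)

Suppose ◇r→□◇r is valid. Take Rxy, Rxz and set V(r)={y}. Then ◇r at x, so □◇r at x, so ◇r at z, so some w with Rzw has r; w=y, i.e. Rzy. By symmetry of the argument, Ryz.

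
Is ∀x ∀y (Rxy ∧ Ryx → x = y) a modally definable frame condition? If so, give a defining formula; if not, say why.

Any modally definable frame class is closed under surjective bounded morphisms.
The 6-cycle (worlds s,t,u,v,w,x with s→t→u→v→w→x→s) is antisymmetric. Sending even-indexed worlds to s and odd-indexed worlds to t is a surjective bounded morphism onto the two-world frame with s↔t, which is not antisymmetric.
So the class is not modally definable.

Not modally definable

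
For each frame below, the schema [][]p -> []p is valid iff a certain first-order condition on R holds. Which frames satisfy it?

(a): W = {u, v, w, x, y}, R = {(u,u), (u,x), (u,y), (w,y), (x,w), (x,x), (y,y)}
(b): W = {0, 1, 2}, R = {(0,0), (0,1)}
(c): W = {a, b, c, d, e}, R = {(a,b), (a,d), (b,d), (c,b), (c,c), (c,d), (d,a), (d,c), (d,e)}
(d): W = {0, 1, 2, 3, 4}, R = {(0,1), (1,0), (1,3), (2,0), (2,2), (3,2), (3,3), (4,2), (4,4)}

(a), (b)

Frame correspondent (Sahlqvist): forall x forall y (Rxy -> exists z (Rxz & Rzy)) — i.e. density.
(a): condition met.
(b): condition met.
(c): fails — Rab but no z with Raz and Rzb.
(d): fails — R10 but no z with R1z and Rz0.
Valid on: (a), (b).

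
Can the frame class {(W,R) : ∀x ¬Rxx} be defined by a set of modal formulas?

If a class were modally definable it would be closed under surjective bounded morphisms (Goldblatt–Thomason).
The 5-cycle (worlds a,b,c,d,e with a→b→c→d→e→a) is irreflexive, and the map sending every world to a single reflexive point • is a surjective bounded morphism (forth: every edge maps to (•,•); back: every world has a successor). So any modal formula valid on the 5-cycle is also valid on the reflexive point, which is not irreflexive.
Hence irreflexivity is not modally definable.

Not definable by any modal formula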